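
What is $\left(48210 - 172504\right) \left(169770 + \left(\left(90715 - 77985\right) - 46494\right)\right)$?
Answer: $-16904729764$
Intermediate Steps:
$\left(48210 - 172504\right) \left(169770 + \left(\left(90715 - 77985\right) - 46494\right)\right) = - 124294 \left(169770 + \left(12730 - 46494\right)\right) = - 124294 \left(169770 - 33764\right) = \left(-124294\right) 136006 = -16904729764$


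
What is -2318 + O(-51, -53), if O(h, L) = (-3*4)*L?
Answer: -1682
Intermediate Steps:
O(h, L) = -12*L
-2318 + O(-51, -53) = -2318 - 12*(-53) = -2318 + 636 = -1682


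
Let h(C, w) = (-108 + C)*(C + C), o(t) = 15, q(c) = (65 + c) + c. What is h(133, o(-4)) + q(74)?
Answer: 6863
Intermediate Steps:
q(c) = 65 + 2*c
h(C, w) = 2*C*(-108 + C) (h(C, w) = (-108 + C)*(2*C) = 2*C*(-108 + C))
h(133, o(-4)) + q(74) = 2*133*(-108 + 133) + (65 + 2*74) = 2*133*25 + (65 + 148) = 6650 + 213 = 6863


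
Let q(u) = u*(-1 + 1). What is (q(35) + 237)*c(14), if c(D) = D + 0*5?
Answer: 3318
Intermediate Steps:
q(u) = 0 (q(u) = u*0 = 0)
c(D) = D (c(D) = D + 0 = D)
(q(35) + 237)*c(14) = (0 + 237)*14 = 237*14 = 3318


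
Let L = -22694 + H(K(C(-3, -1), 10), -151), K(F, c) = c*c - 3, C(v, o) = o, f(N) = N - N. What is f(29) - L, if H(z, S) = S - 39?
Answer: 22884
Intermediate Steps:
f(N) = 0
K(F, c) = -3 + c**2 (K(F, c) = c**2 - 3 = -3 + c**2)
H(z, S) = -39 + S
L = -22884 (L = -22694 + (-39 - 151) = -22694 - 190 = -22884)
f(29) - L = 0 - 1*(-22884) = 0 + 22884 = 22884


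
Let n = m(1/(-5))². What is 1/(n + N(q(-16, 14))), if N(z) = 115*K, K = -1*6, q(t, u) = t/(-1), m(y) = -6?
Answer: -1/654 ≈ -0.0015291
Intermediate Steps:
q(t, u) = -t (q(t, u) = t*(-1) = -t)
K = -6
N(z) = -690 (N(z) = 115*(-6) = -690)
n = 36 (n = (-6)² = 36)
1/(n + N(q(-16, 14))) = 1/(36 - 690) = 1/(-654) = -1/654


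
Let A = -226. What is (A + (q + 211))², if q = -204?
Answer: 47961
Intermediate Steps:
(A + (q + 211))² = (-226 + (-204 + 211))² = (-226 + 7)² = (-219)² = 47961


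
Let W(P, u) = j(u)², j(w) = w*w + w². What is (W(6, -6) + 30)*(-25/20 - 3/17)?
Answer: -252879/34 ≈ -7437.6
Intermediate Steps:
j(w) = 2*w² (j(w) = w² + w² = 2*w²)
W(P, u) = 4*u⁴ (W(P, u) = (2*u²)² = 4*u⁴)
(W(6, -6) + 30)*(-25/20 - 3/17) = (4*(-6)⁴ + 30)*(-25/20 - 3/17) = (4*1296 + 30)*(-25*1/20 - 3*1/17) = (5184 + 30)*(-5/4 - 3/17) = 5214*(-97/68) = -252879/34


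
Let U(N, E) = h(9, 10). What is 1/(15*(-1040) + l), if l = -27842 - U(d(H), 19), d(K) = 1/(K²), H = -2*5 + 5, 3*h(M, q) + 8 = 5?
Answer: -1/43441 ≈ -2.3020e-5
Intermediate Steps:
h(M, q) = -1 (h(M, q) = -8/3 + (⅓)*5 = -8/3 + 5/3 = -1)
H = -5 (H = -10 + 5 = -5)
d(K) = K⁻²
U(N, E) = -1
l = -27841 (l = -27842 - 1*(-1) = -27842 + 1 = -27841)
1/(15*(-1040) + l) = 1/(15*(-1040) - 27841) = 1/(-15600 - 27841) = 1/(-43441) = -1/43441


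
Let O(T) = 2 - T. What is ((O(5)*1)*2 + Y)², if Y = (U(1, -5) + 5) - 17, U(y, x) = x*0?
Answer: 324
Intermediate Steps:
U(y, x) = 0
Y = -12 (Y = (0 + 5) - 17 = 5 - 17 = -12)
((O(5)*1)*2 + Y)² = (((2 - 1*5)*1)*2 - 12)² = (((2 - 5)*1)*2 - 12)² = (-3*1*2 - 12)² = (-3*2 - 12)² = (-6 - 12)² = (-18)² = 324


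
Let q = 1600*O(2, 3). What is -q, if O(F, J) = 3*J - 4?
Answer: -8000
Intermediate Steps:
O(F, J) = -4 + 3*J
q = 8000 (q = 1600*(-4 + 3*3) = 1600*(-4 + 9) = 1600*5 = 8000)
-q = -1*8000 = -8000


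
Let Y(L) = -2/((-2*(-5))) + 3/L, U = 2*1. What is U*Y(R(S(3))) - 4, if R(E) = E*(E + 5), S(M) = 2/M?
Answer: -239/85 ≈ -2.8118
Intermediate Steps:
U = 2
R(E) = E*(5 + E)
Y(L) = -⅕ + 3/L (Y(L) = -2/10 + 3/L = -2*⅒ + 3/L = -⅕ + 3/L)
U*Y(R(S(3))) - 4 = 2*((15 - 2/3*(5 + 2/3))/(5*(((2/3)*(5 + 2/3))))) - 4 = 2*((15 - 2*(⅓)*(5 + 2*(⅓)))/(5*(((2*(⅓))*(5 + 2*(⅓)))))) - 4 = 2*((15 - 2*(5 + ⅔)/3)/(5*((2*(5 + ⅔)/3)))) - 4 = 2*((15 - 2*17/(3*3))/(5*(((⅔)*(17/3))))) - 4 = 2*((15 - 1*34/9)/(5*(34/9))) - 4 = 2*((⅕)*(9/34)*(15 - 34/9)) - 4 = 2*((⅕)*(9/34)*(101/9)) - 4 = 2*(101/170) - 4 = 101/85 - 4 = -239/85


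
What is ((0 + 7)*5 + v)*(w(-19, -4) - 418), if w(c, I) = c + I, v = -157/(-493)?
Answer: -7678692/493 ≈ -15575.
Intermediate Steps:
v = 157/493 (v = -157*(-1/493) = 157/493 ≈ 0.31846)
w(c, I) = I + c
((0 + 7)*5 + v)*(w(-19, -4) - 418) = ((0 + 7)*5 + 157/493)*((-4 - 19) - 418) = (7*5 + 157/493)*(-23 - 418) = (35 + 157/493)*(-441) = (17412/493)*(-441) = -7678692/493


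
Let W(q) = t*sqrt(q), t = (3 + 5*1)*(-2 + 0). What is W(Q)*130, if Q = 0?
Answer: 0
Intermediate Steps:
t = -16 (t = (3 + 5)*(-2) = 8*(-2) = -16)
W(q) = -16*sqrt(q)
W(Q)*130 = -16*sqrt(0)*130 = -16*0*130 = 0*130 = 0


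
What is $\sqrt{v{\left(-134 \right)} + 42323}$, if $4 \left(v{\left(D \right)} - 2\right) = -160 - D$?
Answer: $\frac{\sqrt{169274}}{2} \approx 205.71$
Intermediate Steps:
$v{\left(D \right)} = -38 - \frac{D}{4}$ ($v{\left(D \right)} = 2 + \frac{-160 - D}{4} = 2 - \left(40 + \frac{D}{4}\right) = -38 - \frac{D}{4}$)
$\sqrt{v{\left(-134 \right)} + 42323} = \sqrt{\left(-38 - - \frac{67}{2}\right) + 42323} = \sqrt{\left(-38 + \frac{67}{2}\right) + 42323} = \sqrt{- \frac{9}{2} + 42323} = \sqrt{\frac{84637}{2}} = \frac{\sqrt{169274}}{2}$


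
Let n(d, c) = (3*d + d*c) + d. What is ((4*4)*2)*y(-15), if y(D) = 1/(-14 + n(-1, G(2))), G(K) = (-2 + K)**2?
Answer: -16/9 ≈ -1.7778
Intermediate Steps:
n(d, c) = 4*d + c*d (n(d, c) = (3*d + c*d) + d = 4*d + c*d)
y(D) = -1/18 (y(D) = 1/(-14 - (4 + (-2 + 2)**2)) = 1/(-14 - (4 + 0**2)) = 1/(-14 - (4 + 0)) = 1/(-14 - 1*4) = 1/(-14 - 4) = 1/(-18) = -1/18)
((4*4)*2)*y(-15) = ((4*4)*2)*(-1/18) = (16*2)*(-1/18) = 32*(-1/18) = -16/9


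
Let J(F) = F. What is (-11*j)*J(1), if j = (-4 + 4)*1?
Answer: 0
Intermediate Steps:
j = 0 (j = 0*1 = 0)
(-11*j)*J(1) = -11*0*1 = 0*1 = 0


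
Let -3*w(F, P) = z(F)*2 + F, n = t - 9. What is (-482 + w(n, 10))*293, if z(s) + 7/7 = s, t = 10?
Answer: -423971/3 ≈ -1.4132e+5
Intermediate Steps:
z(s) = -1 + s
n = 1 (n = 10 - 9 = 1)
w(F, P) = 2/3 - F (w(F, P) = -((-1 + F)*2 + F)/3 = -((-2 + 2*F) + F)/3 = -(-2 + 3*F)/3 = 2/3 - F)
(-482 + w(n, 10))*293 = (-482 + (2/3 - 1*1))*293 = (-482 + (2/3 - 1))*293 = (-482 - 1/3)*293 = -1447/3*293 = -423971/3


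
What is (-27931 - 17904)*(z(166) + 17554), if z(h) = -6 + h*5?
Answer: -842355630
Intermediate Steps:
z(h) = -6 + 5*h
(-27931 - 17904)*(z(166) + 17554) = (-27931 - 17904)*((-6 + 5*166) + 17554) = -45835*((-6 + 830) + 17554) = -45835*(824 + 17554) = -45835*18378 = -842355630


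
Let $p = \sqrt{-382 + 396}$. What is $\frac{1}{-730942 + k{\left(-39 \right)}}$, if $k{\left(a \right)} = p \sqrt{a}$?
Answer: $- \frac{365471}{267138103955} - \frac{i \sqrt{546}}{534276207910} \approx -1.3681 \cdot 10^{-6} - 4.3735 \cdot 10^{-11} i$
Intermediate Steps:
$p = \sqrt{14} \approx 3.7417$
$k{\left(a \right)} = \sqrt{14} \sqrt{a}$
$\frac{1}{-730942 + k{\left(-39 \right)}} = \frac{1}{-730942 + \sqrt{14} \sqrt{-39}} = \frac{1}{-730942 + \sqrt{14} i \sqrt{39}} = \frac{1}{-730942 + i \sqrt{546}}$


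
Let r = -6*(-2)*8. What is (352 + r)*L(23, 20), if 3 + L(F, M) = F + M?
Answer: 17920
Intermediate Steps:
r = 96 (r = 12*8 = 96)
L(F, M) = -3 + F + M (L(F, M) = -3 + (F + M) = -3 + F + M)
(352 + r)*L(23, 20) = (352 + 96)*(-3 + 23 + 20) = 448*40 = 17920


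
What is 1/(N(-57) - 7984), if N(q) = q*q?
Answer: -1/4735 ≈ -0.00021119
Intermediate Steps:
N(q) = q**2
1/(N(-57) - 7984) = 1/((-57)**2 - 7984) = 1/(3249 - 7984) = 1/(-4735) = -1/4735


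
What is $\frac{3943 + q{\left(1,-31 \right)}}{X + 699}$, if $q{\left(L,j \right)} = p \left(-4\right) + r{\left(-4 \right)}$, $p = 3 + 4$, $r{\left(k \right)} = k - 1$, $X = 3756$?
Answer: $\frac{782}{891} \approx 0.87767$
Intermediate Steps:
$r{\left(k \right)} = -1 + k$ ($r{\left(k \right)} = k - 1 = -1 + k$)
$p = 7$
$q{\left(L,j \right)} = -33$ ($q{\left(L,j \right)} = 7 \left(-4\right) - 5 = -28 - 5 = -33$)
$\frac{3943 + q{\left(1,-31 \right)}}{X + 699} = \frac{3943 - 33}{3756 + 699} = \frac{3910}{4455} = 3910 \cdot \frac{1}{4455} = \frac{782}{891}$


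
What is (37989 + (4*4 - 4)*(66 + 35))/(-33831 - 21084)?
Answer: -13067/18305 ≈ -0.71385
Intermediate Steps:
(37989 + (4*4 - 4)*(66 + 35))/(-33831 - 21084) = (37989 + (16 - 4)*101)/(-54915) = (37989 + 12*101)*(-1/54915) = (37989 + 1212)*(-1/54915) = 39201*(-1/54915) = -13067/18305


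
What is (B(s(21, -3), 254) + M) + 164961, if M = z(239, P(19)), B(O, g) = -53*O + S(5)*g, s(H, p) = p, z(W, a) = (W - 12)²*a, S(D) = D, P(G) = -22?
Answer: -967248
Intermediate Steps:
z(W, a) = a*(-12 + W)² (z(W, a) = (-12 + W)²*a = a*(-12 + W)²)
B(O, g) = -53*O + 5*g
M = -1133638 (M = -22*(-12 + 239)² = -22*227² = -22*51529 = -1133638)
(B(s(21, -3), 254) + M) + 164961 = ((-53*(-3) + 5*254) - 1133638) + 164961 = ((159 + 1270) - 1133638) + 164961 = (1429 - 1133638) + 164961 = -1132209 + 164961 = -967248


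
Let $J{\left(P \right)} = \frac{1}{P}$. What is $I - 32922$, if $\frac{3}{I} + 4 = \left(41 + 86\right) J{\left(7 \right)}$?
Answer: $- \frac{1086419}{33} \approx -32922.0$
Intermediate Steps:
$I = \frac{7}{33}$ ($I = \frac{3}{-4 + \frac{41 + 86}{7}} = \frac{3}{-4 + 127 \cdot \frac{1}{7}} = \frac{3}{-4 + \frac{127}{7}} = \frac{3}{\frac{99}{7}} = 3 \cdot \frac{7}{99} = \frac{7}{33} \approx 0.21212$)
$I - 32922 = \frac{7}{33} - 32922 = - \frac{1086419}{33}$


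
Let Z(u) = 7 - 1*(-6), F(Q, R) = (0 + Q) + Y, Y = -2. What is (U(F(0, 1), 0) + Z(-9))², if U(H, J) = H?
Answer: 121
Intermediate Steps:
F(Q, R) = -2 + Q (F(Q, R) = (0 + Q) - 2 = Q - 2 = -2 + Q)
Z(u) = 13 (Z(u) = 7 + 6 = 13)
(U(F(0, 1), 0) + Z(-9))² = ((-2 + 0) + 13)² = (-2 + 13)² = 11² = 121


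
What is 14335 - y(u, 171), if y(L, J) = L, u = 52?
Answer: 14283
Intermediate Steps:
14335 - y(u, 171) = 14335 - 1*52 = 14335 - 52 = 14283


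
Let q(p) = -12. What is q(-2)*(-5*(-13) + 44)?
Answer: -1308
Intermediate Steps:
q(-2)*(-5*(-13) + 44) = -12*(-5*(-13) + 44) = -12*(65 + 44) = -12*109 = -1308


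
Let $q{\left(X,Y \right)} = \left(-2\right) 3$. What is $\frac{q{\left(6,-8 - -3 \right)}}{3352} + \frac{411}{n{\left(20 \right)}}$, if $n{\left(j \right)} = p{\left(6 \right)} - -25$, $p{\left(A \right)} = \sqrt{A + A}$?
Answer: $\frac{17219061}{1027388} - \frac{822 \sqrt{3}}{613} \approx 14.437$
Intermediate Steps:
$p{\left(A \right)} = \sqrt{2} \sqrt{A}$ ($p{\left(A \right)} = \sqrt{2 A} = \sqrt{2} \sqrt{A}$)
$q{\left(X,Y \right)} = -6$
$n{\left(j \right)} = 25 + 2 \sqrt{3}$ ($n{\left(j \right)} = \sqrt{2} \sqrt{6} - -25 = 2 \sqrt{3} + 25 = 25 + 2 \sqrt{3}$)
$\frac{q{\left(6,-8 - -3 \right)}}{3352} + \frac{411}{n{\left(20 \right)}} = - \frac{6}{3352} + \frac{411}{25 + 2 \sqrt{3}} = \left(-6\right) \frac{1}{3352} + \frac{411}{25 + 2 \sqrt{3}} = - \frac{3}{1676} + \frac{411}{25 + 2 \sqrt{3}}$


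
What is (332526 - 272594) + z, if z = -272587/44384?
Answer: 2659749301/44384 ≈ 59926.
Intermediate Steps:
z = -272587/44384 (z = -272587*1/44384 = -272587/44384 ≈ -6.1416)
(332526 - 272594) + z = (332526 - 272594) - 272587/44384 = 59932 - 272587/44384 = 2659749301/44384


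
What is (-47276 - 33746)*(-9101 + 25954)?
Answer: -1365463766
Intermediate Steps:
(-47276 - 33746)*(-9101 + 25954) = -81022*16853 = -1365463766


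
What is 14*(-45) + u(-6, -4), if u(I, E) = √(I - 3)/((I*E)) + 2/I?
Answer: -1891/3 + I/8 ≈ -630.33 + 0.125*I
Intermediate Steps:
u(I, E) = 2/I + √(-3 + I)/(E*I) (u(I, E) = √(-3 + I)/((E*I)) + 2/I = √(-3 + I)*(1/(E*I)) + 2/I = √(-3 + I)/(E*I) + 2/I = 2/I + √(-3 + I)/(E*I))
14*(-45) + u(-6, -4) = 14*(-45) + (√(-3 - 6) + 2*(-4))/(-4*(-6)) = -630 - ¼*(-⅙)*(√(-9) - 8) = -630 - ¼*(-⅙)*(3*I - 8) = -630 - ¼*(-⅙)*(-8 + 3*I) = -630 + (-⅓ + I/8) = -1891/3 + I/8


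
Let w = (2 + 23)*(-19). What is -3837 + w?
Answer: -4312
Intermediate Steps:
w = -475 (w = 25*(-19) = -475)
-3837 + w = -3837 - 475 = -4312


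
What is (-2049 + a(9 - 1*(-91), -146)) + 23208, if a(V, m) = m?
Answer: 21013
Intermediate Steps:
(-2049 + a(9 - 1*(-91), -146)) + 23208 = (-2049 - 146) + 23208 = -2195 + 23208 = 21013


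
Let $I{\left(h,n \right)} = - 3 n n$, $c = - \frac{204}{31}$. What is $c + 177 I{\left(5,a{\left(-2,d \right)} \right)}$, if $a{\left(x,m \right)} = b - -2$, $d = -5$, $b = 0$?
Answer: $- \frac{66048}{31} \approx -2130.6$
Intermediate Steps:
$a{\left(x,m \right)} = 2$ ($a{\left(x,m \right)} = 0 - -2 = 0 + 2 = 2$)
$c = - \frac{204}{31}$ ($c = \left(-204\right) \frac{1}{31} = - \frac{204}{31} \approx -6.5806$)
$I{\left(h,n \right)} = - 3 n^{2}$
$c + 177 I{\left(5,a{\left(-2,d \right)} \right)} = - \frac{204}{31} + 177 \left(- 3 \cdot 2^{2}\right) = - \frac{204}{31} + 177 \left(\left(-3\right) 4\right) = - \frac{204}{31} + 177 \left(-12\right) = - \frac{204}{31} - 2124 = - \frac{66048}{31}$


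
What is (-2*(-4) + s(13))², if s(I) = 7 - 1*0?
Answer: 225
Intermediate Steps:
s(I) = 7 (s(I) = 7 + 0 = 7)
(-2*(-4) + s(13))² = (-2*(-4) + 7)² = (8 + 7)² = 15² = 225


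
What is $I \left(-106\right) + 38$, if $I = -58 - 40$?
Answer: $10426$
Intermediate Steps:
$I = -98$ ($I = -58 - 40 = -98$)
$I \left(-106\right) + 38 = \left(-98\right) \left(-106\right) + 38 = 10388 + 38 = 10426$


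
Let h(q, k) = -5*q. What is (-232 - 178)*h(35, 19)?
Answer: 71750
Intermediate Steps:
(-232 - 178)*h(35, 19) = (-232 - 178)*(-5*35) = -410*(-175) = 71750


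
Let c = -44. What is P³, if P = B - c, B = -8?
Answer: 46656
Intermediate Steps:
P = 36 (P = -8 - 1*(-44) = -8 + 44 = 36)
P³ = 36³ = 46656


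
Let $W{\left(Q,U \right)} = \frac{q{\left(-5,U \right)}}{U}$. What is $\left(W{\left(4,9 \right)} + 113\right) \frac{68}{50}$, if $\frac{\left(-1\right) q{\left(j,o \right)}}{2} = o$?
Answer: $\frac{3774}{25} \approx 150.96$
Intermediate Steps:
$q{\left(j,o \right)} = - 2 o$
$W{\left(Q,U \right)} = -2$ ($W{\left(Q,U \right)} = \frac{\left(-2\right) U}{U} = -2$)
$\left(W{\left(4,9 \right)} + 113\right) \frac{68}{50} = \left(-2 + 113\right) \frac{68}{50} = 111 \cdot 68 \cdot \frac{1}{50} = 111 \cdot \frac{34}{25} = \frac{3774}{25}$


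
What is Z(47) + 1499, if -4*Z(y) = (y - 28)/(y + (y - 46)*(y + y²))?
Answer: 13808769/9212 ≈ 1499.0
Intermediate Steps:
Z(y) = -(-28 + y)/(4*(y + (-46 + y)*(y + y²))) (Z(y) = -(y - 28)/(4*(y + (y - 46)*(y + y²))) = -(-28 + y)/(4*(y + (-46 + y)*(y + y²))))
Z(47) + 1499 = (¼)*(-28 + 47)/(47*(45 - 1*47² + 45*47)) + 1499 = (¼)*(1/47)*19/(45 - 1*2209 + 2115) + 1499 = (¼)*(1/47)*19/(45 - 2209 + 2115) + 1499 = (¼)*(1/47)*19/(-49) + 1499 = (¼)*(1/47)*(-1/49)*19 + 1499 = -19/9212 + 1499 = 13808769/9212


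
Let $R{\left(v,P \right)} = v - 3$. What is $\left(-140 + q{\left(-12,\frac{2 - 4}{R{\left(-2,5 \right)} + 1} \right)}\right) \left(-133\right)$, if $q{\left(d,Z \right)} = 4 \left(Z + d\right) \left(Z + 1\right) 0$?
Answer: $18620$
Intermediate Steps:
$R{\left(v,P \right)} = -3 + v$ ($R{\left(v,P \right)} = v - 3 = -3 + v$)
$q{\left(d,Z \right)} = 0$ ($q{\left(d,Z \right)} = \left(4 Z + 4 d\right) \left(1 + Z\right) 0 = \left(4 Z + 4 d\right) 0 = 0$)
$\left(-140 + q{\left(-12,\frac{2 - 4}{R{\left(-2,5 \right)} + 1} \right)}\right) \left(-133\right) = \left(-140 + 0\right) \left(-133\right) = \left(-140\right) \left(-133\right) = 18620$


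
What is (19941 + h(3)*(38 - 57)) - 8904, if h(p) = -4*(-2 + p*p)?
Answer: 11569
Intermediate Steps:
h(p) = 8 - 4*p² (h(p) = -4*(-2 + p²) = 8 - 4*p²)
(19941 + h(3)*(38 - 57)) - 8904 = (19941 + (8 - 4*3²)*(38 - 57)) - 8904 = (19941 + (8 - 4*9)*(-19)) - 8904 = (19941 + (8 - 36)*(-19)) - 8904 = (19941 - 28*(-19)) - 8904 = (19941 + 532) - 8904 = 20473 - 8904 = 11569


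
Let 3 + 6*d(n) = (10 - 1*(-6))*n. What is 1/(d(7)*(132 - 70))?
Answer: 3/3379 ≈ 0.00088784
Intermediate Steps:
d(n) = -½ + 8*n/3 (d(n) = -½ + ((10 - 1*(-6))*n)/6 = -½ + ((10 + 6)*n)/6 = -½ + (16*n)/6 = -½ + 8*n/3)
1/(d(7)*(132 - 70)) = 1/((-½ + (8/3)*7)*(132 - 70)) = 1/((-½ + 56/3)*62) = 1/((109/6)*62) = 1/(3379/3) = 3/3379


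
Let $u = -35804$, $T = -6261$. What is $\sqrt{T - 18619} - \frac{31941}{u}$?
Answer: $\frac{31941}{35804} + 4 i \sqrt{1555} \approx 0.89211 + 157.73 i$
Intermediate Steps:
$\sqrt{T - 18619} - \frac{31941}{u} = \sqrt{-6261 - 18619} - \frac{31941}{-35804} = \sqrt{-24880} - - \frac{31941}{35804} = 4 i \sqrt{1555} + \frac{31941}{35804} = \frac{31941}{35804} + 4 i \sqrt{1555}$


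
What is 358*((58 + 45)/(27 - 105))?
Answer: -18437/39 ≈ -472.74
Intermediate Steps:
358*((58 + 45)/(27 - 105)) = 358*(103/(-78)) = 358*(103*(-1/78)) = 358*(-103/78) = -18437/39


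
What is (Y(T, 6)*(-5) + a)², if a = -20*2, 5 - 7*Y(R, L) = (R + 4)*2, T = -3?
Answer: 87025/49 ≈ 1776.0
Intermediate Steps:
Y(R, L) = -3/7 - 2*R/7 (Y(R, L) = 5/7 - (R + 4)*2/7 = 5/7 - (4 + R)*2/7 = 5/7 - (8 + 2*R)/7 = 5/7 + (-8/7 - 2*R/7) = -3/7 - 2*R/7)
a = -40
(Y(T, 6)*(-5) + a)² = ((-3/7 - 2/7*(-3))*(-5) - 40)² = ((-3/7 + 6/7)*(-5) - 40)² = ((3/7)*(-5) - 40)² = (-15/7 - 40)² = (-295/7)² = 87025/49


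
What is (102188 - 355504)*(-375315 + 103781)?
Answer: 68783906744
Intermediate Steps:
(102188 - 355504)*(-375315 + 103781) = -253316*(-271534) = 68783906744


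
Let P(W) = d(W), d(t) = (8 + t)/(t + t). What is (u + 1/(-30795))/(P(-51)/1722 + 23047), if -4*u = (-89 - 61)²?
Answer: -10141794396048/41553410947415 ≈ -0.24407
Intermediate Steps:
u = -5625 (u = -(-89 - 61)²/4 = -¼*(-150)² = -¼*22500 = -5625)
d(t) = (8 + t)/(2*t) (d(t) = (8 + t)/((2*t)) = (8 + t)*(1/(2*t)) = (8 + t)/(2*t))
P(W) = (8 + W)/(2*W)
(u + 1/(-30795))/(P(-51)/1722 + 23047) = (-5625 + 1/(-30795))/(((½)*(8 - 51)/(-51))/1722 + 23047) = (-5625 - 1/30795)/(((½)*(-1/51)*(-43))*(1/1722) + 23047) = -173221876/(30795*((43/102)*(1/1722) + 23047)) = -173221876/(30795*(43/175644 + 23047)) = -173221876/(30795*4048067311/175644) = -173221876/30795*175644/4048067311 = -10141794396048/41553410947415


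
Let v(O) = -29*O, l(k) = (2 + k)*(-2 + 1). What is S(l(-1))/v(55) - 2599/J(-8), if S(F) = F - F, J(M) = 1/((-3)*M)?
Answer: -62376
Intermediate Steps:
l(k) = -2 - k (l(k) = (2 + k)*(-1) = -2 - k)
J(M) = -1/(3*M)
S(F) = 0
S(l(-1))/v(55) - 2599/J(-8) = 0/((-29*55)) - 2599/((-⅓/(-8))) = 0/(-1595) - 2599/((-⅓*(-⅛))) = 0*(-1/1595) - 2599/1/24 = 0 - 2599*24 = 0 - 62376 = -62376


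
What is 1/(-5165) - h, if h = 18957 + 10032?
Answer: -149728186/5165 ≈ -28989.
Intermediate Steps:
h = 28989
1/(-5165) - h = 1/(-5165) - 1*28989 = -1/5165 - 28989 = -149728186/5165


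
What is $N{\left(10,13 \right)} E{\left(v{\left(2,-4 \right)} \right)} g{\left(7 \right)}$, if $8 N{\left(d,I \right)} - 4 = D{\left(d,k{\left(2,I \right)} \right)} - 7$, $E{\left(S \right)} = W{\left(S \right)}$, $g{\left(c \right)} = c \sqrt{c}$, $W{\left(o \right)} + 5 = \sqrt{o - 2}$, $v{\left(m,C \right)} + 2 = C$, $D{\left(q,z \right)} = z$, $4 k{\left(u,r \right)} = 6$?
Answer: $\frac{105 \sqrt{7}}{16} - \frac{21 i \sqrt{14}}{8} \approx 17.363 - 9.8219 i$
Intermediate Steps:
$k{\left(u,r \right)} = \frac{3}{2}$ ($k{\left(u,r \right)} = \frac{1}{4} \cdot 6 = \frac{3}{2}$)
$v{\left(m,C \right)} = -2 + C$
$W{\left(o \right)} = -5 + \sqrt{-2 + o}$ ($W{\left(o \right)} = -5 + \sqrt{o - 2} = -5 + \sqrt{-2 + o}$)
$g{\left(c \right)} = c^{\frac{3}{2}}$
$E{\left(S \right)} = -5 + \sqrt{-2 + S}$
$N{\left(d,I \right)} = - \frac{3}{16}$ ($N{\left(d,I \right)} = \frac{1}{2} + \frac{\frac{3}{2} - 7}{8} = \frac{1}{2} + \frac{1}{8} \left(- \frac{11}{2}\right) = \frac{1}{2} - \frac{11}{16} = - \frac{3}{16}$)
$N{\left(10,13 \right)} E{\left(v{\left(2,-4 \right)} \right)} g{\left(7 \right)} = - \frac{3 \left(-5 + \sqrt{-2 - 6}\right)}{16} \cdot 7^{\frac{3}{2}} = - \frac{3 \left(-5 + \sqrt{-2 - 6}\right)}{16} \cdot 7 \sqrt{7} = - \frac{3 \left(-5 + \sqrt{-8}\right)}{16} \cdot 7 \sqrt{7} = - \frac{3 \left(-5 + 2 i \sqrt{2}\right)}{16} \cdot 7 \sqrt{7} = \left(\frac{15}{16} - \frac{3 i \sqrt{2}}{8}\right) 7 \sqrt{7} = 7 \sqrt{7} \left(\frac{15}{16} - \frac{3 i \sqrt{2}}{8}\right)$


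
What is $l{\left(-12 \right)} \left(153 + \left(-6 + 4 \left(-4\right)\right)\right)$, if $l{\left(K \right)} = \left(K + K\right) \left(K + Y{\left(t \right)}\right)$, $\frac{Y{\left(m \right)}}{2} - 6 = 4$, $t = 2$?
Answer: $-25152$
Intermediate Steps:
$Y{\left(m \right)} = 20$ ($Y{\left(m \right)} = 12 + 2 \cdot 4 = 12 + 8 = 20$)
$l{\left(K \right)} = 2 K \left(20 + K\right)$ ($l{\left(K \right)} = \left(K + K\right) \left(K + 20\right) = 2 K \left(20 + K\right)$)
$l{\left(-12 \right)} \left(153 + \left(-6 + 4 \left(-4\right)\right)\right) = 2 \left(-12\right) \left(20 - 12\right) \left(153 + \left(-6 + 4 \left(-4\right)\right)\right) = 2 \left(-12\right) 8 \left(153 - 22\right) = - 192 \left(153 - 22\right) = \left(-192\right) 131 = -25152$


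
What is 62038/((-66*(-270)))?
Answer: 31019/8910 ≈ 3.4814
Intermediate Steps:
62038/((-66*(-270))) = 62038/17820 = 62038*(1/17820) = 31019/8910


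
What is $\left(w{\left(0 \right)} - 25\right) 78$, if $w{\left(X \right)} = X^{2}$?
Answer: $-1950$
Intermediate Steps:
$\left(w{\left(0 \right)} - 25\right) 78 = \left(0^{2} - 25\right) 78 = \left(0 - 25\right) 78 = \left(-25\right) 78 = -1950$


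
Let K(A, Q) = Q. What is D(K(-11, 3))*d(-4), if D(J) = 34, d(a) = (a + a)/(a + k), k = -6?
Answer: 136/5 ≈ 27.200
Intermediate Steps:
d(a) = 2*a/(-6 + a) (d(a) = (a + a)/(a - 6) = (2*a)/(-6 + a) = 2*a/(-6 + a))
D(K(-11, 3))*d(-4) = 34*(2*(-4)/(-6 - 4)) = 34*(2*(-4)/(-10)) = 34*(2*(-4)*(-1/10)) = 34*(4/5) = 136/5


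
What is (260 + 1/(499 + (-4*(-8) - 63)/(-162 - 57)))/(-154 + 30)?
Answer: -28421339/13554688 ≈ -2.0968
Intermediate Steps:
(260 + 1/(499 + (-4*(-8) - 63)/(-162 - 57)))/(-154 + 30) = (260 + 1/(499 + (32 - 63)/(-219)))/(-124) = (260 + 1/(499 - 31*(-1/219)))*(-1/124) = (260 + 1/(499 + 31/219))*(-1/124) = (260 + 1/(109312/219))*(-1/124) = (260 + 219/109312)*(-1/124) = (28421339/109312)*(-1/124) = -28421339/13554688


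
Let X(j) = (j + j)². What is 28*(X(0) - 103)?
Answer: -2884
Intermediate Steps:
X(j) = 4*j² (X(j) = (2*j)² = 4*j²)
28*(X(0) - 103) = 28*(4*0² - 103) = 28*(4*0 - 103) = 28*(0 - 103) = 28*(-103) = -2884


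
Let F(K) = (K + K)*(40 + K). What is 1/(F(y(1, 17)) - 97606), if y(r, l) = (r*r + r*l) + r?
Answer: -1/95364 ≈ -1.0486e-5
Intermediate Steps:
y(r, l) = r + r² + l*r (y(r, l) = (r² + l*r) + r = r + r² + l*r)
F(K) = 2*K*(40 + K) (F(K) = (2*K)*(40 + K) = 2*K*(40 + K))
1/(F(y(1, 17)) - 97606) = 1/(2*(1*(1 + 17 + 1))*(40 + 1*(1 + 17 + 1)) - 97606) = 1/(2*(1*19)*(40 + 1*19) - 97606) = 1/(2*19*(40 + 19) - 97606) = 1/(2*19*59 - 97606) = 1/(2242 - 97606) = 1/(-95364) = -1/95364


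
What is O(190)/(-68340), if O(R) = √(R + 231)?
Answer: -√421/68340 ≈ -0.00030024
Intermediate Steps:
O(R) = √(231 + R)
O(190)/(-68340) = √(231 + 190)/(-68340) = √421*(-1/68340) = -√421/68340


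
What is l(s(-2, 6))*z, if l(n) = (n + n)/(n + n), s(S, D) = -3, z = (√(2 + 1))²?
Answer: 3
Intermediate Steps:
z = 3 (z = (√3)² = 3)
l(n) = 1 (l(n) = (2*n)/((2*n)) = (2*n)*(1/(2*n)) = 1)
l(s(-2, 6))*z = 1*3 = 3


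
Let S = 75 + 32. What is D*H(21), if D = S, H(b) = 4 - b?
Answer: -1819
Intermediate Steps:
S = 107
D = 107
D*H(21) = 107*(4 - 1*21) = 107*(4 - 21) = 107*(-17) = -1819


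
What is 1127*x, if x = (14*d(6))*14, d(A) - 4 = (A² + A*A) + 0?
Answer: 16787792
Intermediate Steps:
d(A) = 4 + 2*A² (d(A) = 4 + ((A² + A*A) + 0) = 4 + ((A² + A²) + 0) = 4 + (2*A² + 0) = 4 + 2*A²)
x = 14896 (x = (14*(4 + 2*6²))*14 = (14*(4 + 2*36))*14 = (14*(4 + 72))*14 = (14*76)*14 = 1064*14 = 14896)
1127*x = 1127*14896 = 16787792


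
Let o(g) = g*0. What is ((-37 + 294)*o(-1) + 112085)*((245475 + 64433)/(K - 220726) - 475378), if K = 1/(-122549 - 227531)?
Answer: -4117263397425670787930/77271758081 ≈ -5.3283e+10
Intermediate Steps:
K = -1/350080 (K = 1/(-350080) = -1/350080 ≈ -2.8565e-6)
o(g) = 0
((-37 + 294)*o(-1) + 112085)*((245475 + 64433)/(K - 220726) - 475378) = ((-37 + 294)*0 + 112085)*((245475 + 64433)/(-1/350080 - 220726) - 475378) = (257*0 + 112085)*(309908/(-77271758081/350080) - 475378) = (0 + 112085)*(309908*(-350080/77271758081) - 475378) = 112085*(-108492592640/77271758081 - 475378) = 112085*(-36733402305622258/77271758081) = -4117263397425670787930/77271758081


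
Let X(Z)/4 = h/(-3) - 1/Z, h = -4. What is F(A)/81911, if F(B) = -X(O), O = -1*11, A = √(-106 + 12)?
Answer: -188/2703063 ≈ -6.9551e-5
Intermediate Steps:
A = I*√94 (A = √(-94) = I*√94 ≈ 9.6954*I)
O = -11
X(Z) = 16/3 - 4/Z (X(Z) = 4*(-4/(-3) - 1/Z) = 4*(-4*(-⅓) - 1/Z) = 4*(4/3 - 1/Z) = 16/3 - 4/Z)
F(B) = -188/33 (F(B) = -(16/3 - 4/(-11)) = -(16/3 - 4*(-1/11)) = -(16/3 + 4/11) = -1*188/33 = -188/33)
F(A)/81911 = -188/33/81911 = -188/33*1/81911 = -188/2703063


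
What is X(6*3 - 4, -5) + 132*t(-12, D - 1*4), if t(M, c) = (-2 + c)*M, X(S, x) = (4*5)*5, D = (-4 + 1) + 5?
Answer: 6436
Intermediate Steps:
D = 2 (D = -3 + 5 = 2)
X(S, x) = 100 (X(S, x) = 20*5 = 100)
t(M, c) = M*(-2 + c)
X(6*3 - 4, -5) + 132*t(-12, D - 1*4) = 100 + 132*(-12*(-2 + (2 - 1*4))) = 100 + 132*(-12*(-2 + (2 - 4))) = 100 + 132*(-12*(-2 - 2)) = 100 + 132*(-12*(-4)) = 100 + 132*48 = 100 + 6336 = 6436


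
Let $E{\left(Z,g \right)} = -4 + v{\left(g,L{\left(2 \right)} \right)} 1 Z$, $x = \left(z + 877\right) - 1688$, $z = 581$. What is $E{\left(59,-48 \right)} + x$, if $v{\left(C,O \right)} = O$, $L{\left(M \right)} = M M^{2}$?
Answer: $238$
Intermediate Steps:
$L{\left(M \right)} = M^{3}$
$x = -230$ ($x = \left(581 + 877\right) - 1688 = 1458 - 1688 = -230$)
$E{\left(Z,g \right)} = -4 + 8 Z$ ($E{\left(Z,g \right)} = -4 + 2^{3} \cdot 1 Z = -4 + 8 Z$)
$E{\left(59,-48 \right)} + x = \left(-4 + 8 \cdot 59\right) - 230 = \left(-4 + 472\right) - 230 = 468 - 230 = 238$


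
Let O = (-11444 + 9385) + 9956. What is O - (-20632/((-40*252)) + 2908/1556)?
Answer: 3868716329/490140 ≈ 7893.1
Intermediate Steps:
O = 7897 (O = -2059 + 9956 = 7897)
O - (-20632/((-40*252)) + 2908/1556) = 7897 - (-20632/((-40*252)) + 2908/1556) = 7897 - (-20632/(-10080) + 2908*(1/1556)) = 7897 - (-20632*(-1/10080) + 727/389) = 7897 - (2579/1260 + 727/389) = 7897 - 1*1919251/490140 = 7897 - 1919251/490140 = 3868716329/490140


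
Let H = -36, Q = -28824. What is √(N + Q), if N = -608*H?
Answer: 34*I*√6 ≈ 83.283*I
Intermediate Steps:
N = 21888 (N = -608*(-36) = 21888)
√(N + Q) = √(21888 - 28824) = √(-6936) = 34*I*√6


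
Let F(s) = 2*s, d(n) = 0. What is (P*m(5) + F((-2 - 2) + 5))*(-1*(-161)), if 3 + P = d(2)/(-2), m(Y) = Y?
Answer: -2093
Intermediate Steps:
P = -3 (P = -3 + 0/(-2) = -3 + 0*(-1/2) = -3 + 0 = -3)
(P*m(5) + F((-2 - 2) + 5))*(-1*(-161)) = (-3*5 + 2*((-2 - 2) + 5))*(-1*(-161)) = (-15 + 2*(-4 + 5))*161 = (-15 + 2*1)*161 = (-15 + 2)*161 = -13*161 = -2093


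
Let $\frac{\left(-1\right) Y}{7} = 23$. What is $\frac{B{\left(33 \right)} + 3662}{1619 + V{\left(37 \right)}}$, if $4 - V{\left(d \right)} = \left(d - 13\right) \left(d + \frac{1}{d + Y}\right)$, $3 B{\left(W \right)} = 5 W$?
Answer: $\frac{38409}{7597} \approx 5.0558$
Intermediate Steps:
$Y = -161$ ($Y = \left(-7\right) 23 = -161$)
$B{\left(W \right)} = \frac{5 W}{3}$
$V{\left(d \right)} = 4 - \left(-13 + d\right) \left(d + \frac{1}{-161 + d}\right)$ ($V{\left(d \right)} = 4 - \left(d - 13\right) \left(d + \frac{1}{d - 161}\right) = 4 - \left(-13 + d\right) \left(d + \frac{1}{-161 + d}\right)$)
$\frac{B{\left(33 \right)} + 3662}{1619 + V{\left(37 \right)}} = \frac{\frac{5}{3} \cdot 33 + 3662}{1619 + \frac{-631 - 37^{3} - 77330 + 174 \cdot 37^{2}}{-161 + 37}} = \frac{55 + 3662}{1619 + \frac{-631 - 50653 - 77330 + 174 \cdot 1369}{-124}} = \frac{3717}{1619 - \frac{-631 - 50653 - 77330 + 238206}{124}} = \frac{3717}{1619 - \frac{27398}{31}} = \frac{3717}{\frac{22791}{31}} = 3717 \cdot \frac{31}{22791} = \frac{38409}{7597}$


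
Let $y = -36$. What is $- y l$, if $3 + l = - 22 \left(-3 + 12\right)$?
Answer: $-7236$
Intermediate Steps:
$l = -201$ ($l = -3 - 22 \left(-3 + 12\right) = -3 - 198 = -201$)
$- y l = \left(-1\right) \left(-36\right) \left(-201\right) = 36 \left(-201\right) = -7236$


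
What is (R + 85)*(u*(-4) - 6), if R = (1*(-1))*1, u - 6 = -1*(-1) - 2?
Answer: -2184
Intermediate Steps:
u = 5 (u = 6 + (-1*(-1) - 2) = 6 + (1 - 2) = 6 - 1 = 5)
R = -1 (R = -1*1 = -1)
(R + 85)*(u*(-4) - 6) = (-1 + 85)*(5*(-4) - 6) = 84*(-20 - 6) = 84*(-26) = -2184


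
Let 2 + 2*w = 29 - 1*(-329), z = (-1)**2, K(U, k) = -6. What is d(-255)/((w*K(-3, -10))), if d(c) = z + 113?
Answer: -19/178 ≈ -0.10674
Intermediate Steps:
z = 1
w = 178 (w = -1 + (29 - 1*(-329))/2 = -1 + (29 + 329)/2 = -1 + (1/2)*358 = -1 + 179 = 178)
d(c) = 114 (d(c) = 1 + 113 = 114)
d(-255)/((w*K(-3, -10))) = 114/((178*(-6))) = 114/(-1068) = 114*(-1/1068) = -19/178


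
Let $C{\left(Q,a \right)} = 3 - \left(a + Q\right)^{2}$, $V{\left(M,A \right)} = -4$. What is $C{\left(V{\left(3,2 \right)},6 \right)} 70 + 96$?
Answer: $26$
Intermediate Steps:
$C{\left(Q,a \right)} = 3 - \left(Q + a\right)^{2}$
$C{\left(V{\left(3,2 \right)},6 \right)} 70 + 96 = \left(3 - \left(-4 + 6\right)^{2}\right) 70 + 96 = \left(3 - 2^{2}\right) 70 + 96 = \left(3 - 4\right) 70 + 96 = \left(-1\right) 70 + 96 = -70 + 96 = 26$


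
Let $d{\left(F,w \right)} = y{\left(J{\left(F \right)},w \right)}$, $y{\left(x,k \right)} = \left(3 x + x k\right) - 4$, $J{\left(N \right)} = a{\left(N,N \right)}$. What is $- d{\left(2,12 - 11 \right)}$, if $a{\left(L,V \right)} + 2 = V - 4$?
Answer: $20$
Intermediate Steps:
$a{\left(L,V \right)} = -6 + V$ ($a{\left(L,V \right)} = -2 + \left(V - 4\right) = -2 + \left(-4 + V\right) = -6 + V$)
$J{\left(N \right)} = -6 + N$
$y{\left(x,k \right)} = -4 + 3 x + k x$ ($y{\left(x,k \right)} = \left(3 x + k x\right) - 4 = -4 + 3 x + k x$)
$d{\left(F,w \right)} = -22 + 3 F + w \left(-6 + F\right)$ ($d{\left(F,w \right)} = -4 + 3 \left(-6 + F\right) + w \left(-6 + F\right) = -4 + \left(-18 + 3 F\right) + w \left(-6 + F\right) = -22 + 3 F + w \left(-6 + F\right)$)
$- d{\left(2,12 - 11 \right)} = - (-22 + 3 \cdot 2 + \left(12 - 11\right) \left(-6 + 2\right)) = - (-22 + 6 + \left(12 - 11\right) \left(-4\right)) = - (-22 + 6 + 1 \left(-4\right)) = - (-22 + 6 - 4) = \left(-1\right) \left(-20\right) = 20$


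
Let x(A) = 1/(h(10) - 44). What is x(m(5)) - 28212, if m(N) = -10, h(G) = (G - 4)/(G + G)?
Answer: -12328654/437 ≈ -28212.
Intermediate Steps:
h(G) = (-4 + G)/(2*G) (h(G) = (-4 + G)/((2*G)) = (-4 + G)*(1/(2*G)) = (-4 + G)/(2*G))
x(A) = -10/437 (x(A) = 1/((½)*(-4 + 10)/10 - 44) = 1/((½)*(⅒)*6 - 44) = 1/(3/10 - 44) = 1/(-437/10) = -10/437)
x(m(5)) - 28212 = -10/437 - 28212 = -12328654/437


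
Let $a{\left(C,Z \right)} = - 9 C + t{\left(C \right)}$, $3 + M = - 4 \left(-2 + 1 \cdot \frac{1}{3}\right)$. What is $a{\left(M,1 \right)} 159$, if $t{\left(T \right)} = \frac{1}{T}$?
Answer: $- \frac{57240}{11} \approx -5203.6$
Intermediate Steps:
$M = \frac{11}{3}$ ($M = -3 - 4 \left(-2 + 1 \cdot \frac{1}{3}\right) = -3 - 4 \left(-2 + \frac{1}{3}\right) = -3 - - \frac{20}{3} = -3 + \frac{20}{3} = \frac{11}{3} \approx 3.6667$)
$a{\left(C,Z \right)} = \frac{1}{C} - 9 C$ ($a{\left(C,Z \right)} = - 9 C + \frac{1}{C} = \frac{1}{C} - 9 C$)
$a{\left(M,1 \right)} 159 = \left(\frac{1}{\frac{11}{3}} - 33\right) 159 = \left(\frac{3}{11} - 33\right) 159 = \left(- \frac{360}{11}\right) 159 = - \frac{57240}{11}$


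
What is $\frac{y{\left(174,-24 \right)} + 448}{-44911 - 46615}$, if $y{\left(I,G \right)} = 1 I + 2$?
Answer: $- \frac{312}{45763} \approx -0.0068177$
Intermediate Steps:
$y{\left(I,G \right)} = 2 + I$ ($y{\left(I,G \right)} = I + 2 = 2 + I$)
$\frac{y{\left(174,-24 \right)} + 448}{-44911 - 46615} = \frac{\left(2 + 174\right) + 448}{-44911 - 46615} = \frac{176 + 448}{-91526} = 624 \left(- \frac{1}{91526}\right) = - \frac{312}{45763}$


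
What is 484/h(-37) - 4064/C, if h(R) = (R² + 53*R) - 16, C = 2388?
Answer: -226669/90744 ≈ -2.4979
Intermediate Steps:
h(R) = -16 + R² + 53*R
484/h(-37) - 4064/C = 484/(-16 + (-37)² + 53*(-37)) - 4064/2388 = 484/(-16 + 1369 - 1961) - 4064*1/2388 = 484/(-608) - 1016/597 = 484*(-1/608) - 1016/597 = -121/152 - 1016/597 = -226669/90744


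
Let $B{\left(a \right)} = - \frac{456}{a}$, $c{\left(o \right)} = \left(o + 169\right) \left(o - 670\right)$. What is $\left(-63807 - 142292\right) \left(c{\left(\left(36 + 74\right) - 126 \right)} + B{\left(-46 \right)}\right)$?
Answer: $\frac{497483002794}{23} \approx 2.163 \cdot 10^{10}$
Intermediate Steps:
$c{\left(o \right)} = \left(-670 + o\right) \left(169 + o\right)$ ($c{\left(o \right)} = \left(169 + o\right) \left(-670 + o\right) = \left(-670 + o\right) \left(169 + o\right)$)
$\left(-63807 - 142292\right) \left(c{\left(\left(36 + 74\right) - 126 \right)} + B{\left(-46 \right)}\right) = \left(-63807 - 142292\right) \left(\left(-113230 + \left(\left(36 + 74\right) - 126\right)^{2} - 501 \left(\left(36 + 74\right) - 126\right)\right) - \frac{456}{-46}\right) = - 206099 \left(\left(-113230 + \left(110 - 126\right)^{2} - 501 \left(110 - 126\right)\right) - - \frac{228}{23}\right) = - 206099 \left(\left(-113230 + \left(-16\right)^{2} - -8016\right) + \frac{228}{23}\right) = - 206099 \left(\left(-113230 + 256 + 8016\right) + \frac{228}{23}\right) = - 206099 \left(-104958 + \frac{228}{23}\right) = \left(-206099\right) \left(- \frac{2413806}{23}\right) = \frac{497483002794}{23}$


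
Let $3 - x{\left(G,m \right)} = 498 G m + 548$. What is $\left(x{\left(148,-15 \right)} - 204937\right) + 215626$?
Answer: $1115704$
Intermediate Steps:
$x{\left(G,m \right)} = -545 - 498 G m$ ($x{\left(G,m \right)} = 3 - \left(498 G m + 548\right) = 3 - \left(548 + 498 G m\right) = -545 - 498 G m$)
$\left(x{\left(148,-15 \right)} - 204937\right) + 215626 = \left(\left(-545 - 73704 \left(-15\right)\right) - 204937\right) + 215626 = \left(\left(-545 + 1105560\right) - 204937\right) + 215626 = \left(1105015 - 204937\right) + 215626 = 900078 + 215626 = 1115704$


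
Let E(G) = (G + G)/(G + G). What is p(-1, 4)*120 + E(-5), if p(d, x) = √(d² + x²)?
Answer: 1 + 120*√17 ≈ 495.77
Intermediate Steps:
E(G) = 1 (E(G) = (2*G)/((2*G)) = (2*G)*(1/(2*G)) = 1)
p(-1, 4)*120 + E(-5) = √((-1)² + 4²)*120 + 1 = √(1 + 16)*120 + 1 = √17*120 + 1 = 120*√17 + 1 = 1 + 120*√17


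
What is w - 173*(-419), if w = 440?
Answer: 72927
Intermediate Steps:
w - 173*(-419) = 440 - 173*(-419) = 440 + 72487 = 72927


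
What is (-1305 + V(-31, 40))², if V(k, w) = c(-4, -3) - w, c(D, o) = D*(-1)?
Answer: 1798281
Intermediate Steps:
c(D, o) = -D
V(k, w) = 4 - w (V(k, w) = -1*(-4) - w = 4 - w)
(-1305 + V(-31, 40))² = (-1305 + (4 - 1*40))² = (-1305 + (4 - 40))² = (-1305 - 36)² = (-1341)² = 1798281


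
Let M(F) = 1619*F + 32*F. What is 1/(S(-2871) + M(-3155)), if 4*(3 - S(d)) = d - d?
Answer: -1/5208902 ≈ -1.9198e-7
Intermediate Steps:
S(d) = 3 (S(d) = 3 - (d - d)/4 = 3 - ¼*0 = 3 + 0 = 3)
M(F) = 1651*F
1/(S(-2871) + M(-3155)) = 1/(3 + 1651*(-3155)) = 1/(3 - 5208905) = 1/(-5208902) = -1/5208902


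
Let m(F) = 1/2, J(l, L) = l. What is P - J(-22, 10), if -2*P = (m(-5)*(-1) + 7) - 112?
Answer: 299/4 ≈ 74.750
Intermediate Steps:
m(F) = ½ (m(F) = 1*(½) = ½)
P = 211/4 (P = -(((½)*(-1) + 7) - 112)/2 = -((-½ + 7) - 112)/2 = -(13/2 - 112)/2 = -½*(-211/2) = 211/4 ≈ 52.750)
P - J(-22, 10) = 211/4 - 1*(-22) = 211/4 + 22 = 299/4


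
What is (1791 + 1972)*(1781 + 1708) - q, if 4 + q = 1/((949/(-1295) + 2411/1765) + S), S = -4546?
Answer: 27280274162673773/2077846258 ≈ 1.3129e+7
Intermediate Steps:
q = -8311842167/2077846258 (q = -4 + 1/((949/(-1295) + 2411/1765) - 4546) = -4 + 1/((949*(-1/1295) + 2411*(1/1765)) - 4546) = -4 + 1/((-949/1295 + 2411/1765) - 4546) = -4 + 1/(289452/457135 - 4546) = -4 + 1/(-2077846258/457135) = -4 - 457135/2077846258 = -8311842167/2077846258 ≈ -4.0002)
(1791 + 1972)*(1781 + 1708) - q = (1791 + 1972)*(1781 + 1708) - 1*(-8311842167/2077846258) = 3763*3489 + 8311842167/2077846258 = 13129107 + 8311842167/2077846258 = 27280274162673773/2077846258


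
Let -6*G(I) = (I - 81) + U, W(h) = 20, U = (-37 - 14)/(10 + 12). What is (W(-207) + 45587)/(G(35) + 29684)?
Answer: 6020124/3919351 ≈ 1.5360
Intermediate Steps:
U = -51/22 ≈ -2.3182
G(I) = 611/44 - I/6 (G(I) = -((I - 81) - 51/22)/6 = -((-81 + I) - 51/22)/6 = -(-1833/22 + I)/6 = 611/44 - I/6)
(W(-207) + 45587)/(G(35) + 29684) = (20 + 45587)/((611/44 - ⅙*35) + 29684) = 45607/((611/44 - 35/6) + 29684) = 45607/(1063/132 + 29684) = 45607/(3919351/132) = 45607*(132/3919351) = 6020124/3919351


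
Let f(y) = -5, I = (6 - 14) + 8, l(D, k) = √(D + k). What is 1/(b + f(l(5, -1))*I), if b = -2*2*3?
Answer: -1/12 ≈ -0.083333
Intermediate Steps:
I = 0 (I = -8 + 8 = 0)
b = -12 (b = -4*3 = -12)
1/(b + f(l(5, -1))*I) = 1/(-12 - 5*0) = 1/(-12 + 0) = 1/(-12) = -1/12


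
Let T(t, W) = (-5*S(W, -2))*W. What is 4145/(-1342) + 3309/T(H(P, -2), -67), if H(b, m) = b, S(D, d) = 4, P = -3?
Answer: -556811/899140 ≈ -0.61927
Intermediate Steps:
T(t, W) = -20*W (T(t, W) = (-5*4)*W = -20*W)
4145/(-1342) + 3309/T(H(P, -2), -67) = 4145/(-1342) + 3309/((-20*(-67))) = 4145*(-1/1342) + 3309/1340 = -4145/1342 + 3309*(1/1340) = -4145/1342 + 3309/1340 = -556811/899140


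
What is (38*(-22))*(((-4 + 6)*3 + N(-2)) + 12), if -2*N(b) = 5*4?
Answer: -6688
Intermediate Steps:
N(b) = -10 (N(b) = -5*4/2 = -½*20 = -10)
(38*(-22))*(((-4 + 6)*3 + N(-2)) + 12) = (38*(-22))*(((-4 + 6)*3 - 10) + 12) = -836*((2*3 - 10) + 12) = -836*((6 - 10) + 12) = -836*(-4 + 12) = -836*8 = -6688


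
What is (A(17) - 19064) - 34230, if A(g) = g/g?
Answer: -53293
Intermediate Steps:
A(g) = 1
(A(17) - 19064) - 34230 = (1 - 19064) - 34230 = -19063 - 34230 = -53293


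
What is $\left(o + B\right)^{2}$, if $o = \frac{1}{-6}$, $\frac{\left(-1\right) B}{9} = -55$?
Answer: $\frac{8814961}{36} \approx 2.4486 \cdot 10^{5}$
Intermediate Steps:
$B = 495$ ($B = \left(-9\right) \left(-55\right) = 495$)
$o = - \frac{1}{6} \approx -0.16667$
$\left(o + B\right)^{2} = \left(- \frac{1}{6} + 495\right)^{2} = \left(\frac{2969}{6}\right)^{2} = \frac{8814961}{36}$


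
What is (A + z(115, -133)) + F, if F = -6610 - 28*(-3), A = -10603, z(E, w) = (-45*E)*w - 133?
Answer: 671013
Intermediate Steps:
z(E, w) = -133 - 45*E*w (z(E, w) = -45*E*w - 133 = -133 - 45*E*w)
F = -6526 (F = -6610 - 1*(-84) = -6610 + 84 = -6526)
(A + z(115, -133)) + F = (-10603 + (-133 - 45*115*(-133))) - 6526 = (-10603 + (-133 + 688275)) - 6526 = (-10603 + 688142) - 6526 = 677539 - 6526 = 671013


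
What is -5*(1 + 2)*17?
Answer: -255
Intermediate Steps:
-5*(1 + 2)*17 = -5*3*17 = -15*17 = -255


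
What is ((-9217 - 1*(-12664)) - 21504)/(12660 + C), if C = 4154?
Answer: -18057/16814 ≈ -1.0739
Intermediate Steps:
((-9217 - 1*(-12664)) - 21504)/(12660 + C) = ((-9217 - 1*(-12664)) - 21504)/(12660 + 4154) = ((-9217 + 12664) - 21504)/16814 = (3447 - 21504)*(1/16814) = -18057*1/16814 = -18057/16814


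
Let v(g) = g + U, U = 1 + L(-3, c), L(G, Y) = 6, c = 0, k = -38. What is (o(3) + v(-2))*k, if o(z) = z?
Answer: -304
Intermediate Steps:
U = 7 (U = 1 + 6 = 7)
v(g) = 7 + g (v(g) = g + 7 = 7 + g)
(o(3) + v(-2))*k = (3 + (7 - 2))*(-38) = (3 + 5)*(-38) = 8*(-38) = -304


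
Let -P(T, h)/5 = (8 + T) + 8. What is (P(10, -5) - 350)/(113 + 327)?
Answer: -12/11 ≈ -1.0909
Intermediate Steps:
P(T, h) = -80 - 5*T (P(T, h) = -5*((8 + T) + 8) = -5*(16 + T) = -80 - 5*T)
(P(10, -5) - 350)/(113 + 327) = ((-80 - 5*10) - 350)/(113 + 327) = ((-80 - 50) - 350)/440 = (-130 - 350)*(1/440) = -480*1/440 = -12/11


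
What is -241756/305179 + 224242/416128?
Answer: -16083745725/63496763456 ≈ -0.25330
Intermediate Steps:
-241756/305179 + 224242/416128 = -241756*1/305179 + 224242*(1/416128) = -241756/305179 + 112121/208064 = -16083745725/63496763456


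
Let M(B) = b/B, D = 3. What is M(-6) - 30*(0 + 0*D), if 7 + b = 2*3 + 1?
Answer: 0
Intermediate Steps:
b = 0 (b = -7 + (2*3 + 1) = -7 + (6 + 1) = -7 + 7 = 0)
M(B) = 0 (M(B) = 0/B = 0)
M(-6) - 30*(0 + 0*D) = 0 - 30*(0 + 0*3) = 0 - 30*(0 + 0) = 0 - 30*0 = 0 + 0 = 0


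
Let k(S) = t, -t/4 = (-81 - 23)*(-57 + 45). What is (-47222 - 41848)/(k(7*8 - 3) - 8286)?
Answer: 14845/2213 ≈ 6.7081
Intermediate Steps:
t = -4992 (t = -4*(-81 - 23)*(-57 + 45) = -(-416)*(-12) = -4*1248 = -4992)
k(S) = -4992
(-47222 - 41848)/(k(7*8 - 3) - 8286) = (-47222 - 41848)/(-4992 - 8286) = -89070/(-13278) = -89070*(-1/13278) = 14845/2213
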